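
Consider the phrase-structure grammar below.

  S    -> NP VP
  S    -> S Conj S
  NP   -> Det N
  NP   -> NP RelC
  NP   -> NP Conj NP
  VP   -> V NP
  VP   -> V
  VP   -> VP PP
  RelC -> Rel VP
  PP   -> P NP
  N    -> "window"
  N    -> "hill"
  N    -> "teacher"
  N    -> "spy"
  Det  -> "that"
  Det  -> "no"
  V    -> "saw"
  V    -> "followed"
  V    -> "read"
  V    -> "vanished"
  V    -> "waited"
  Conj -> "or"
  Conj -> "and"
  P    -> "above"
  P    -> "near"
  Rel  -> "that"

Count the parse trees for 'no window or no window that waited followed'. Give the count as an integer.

The two bracketings:
[S [NP [NP [NP [Det no] [N window]] [Conj or] [NP [Det no] [N window]]] [RelC [Rel that] [VP [V waited]]]] [VP [V followed]]]
[S [NP [NP [Det no] [N window]] [Conj or] [NP [NP [Det no] [N window]] [RelC [Rel that] [VP [V waited]]]]] [VP [V followed]]]
The trees differ in how a recursive rule is bracketed over the same span.

2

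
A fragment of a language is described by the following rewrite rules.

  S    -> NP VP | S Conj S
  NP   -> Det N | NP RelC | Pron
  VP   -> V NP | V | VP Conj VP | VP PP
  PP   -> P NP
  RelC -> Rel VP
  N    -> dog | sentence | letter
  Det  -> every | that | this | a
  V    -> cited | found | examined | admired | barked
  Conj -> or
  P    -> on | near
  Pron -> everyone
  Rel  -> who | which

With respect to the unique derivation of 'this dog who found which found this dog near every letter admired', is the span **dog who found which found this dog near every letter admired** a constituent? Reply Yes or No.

No

[S [NP [NP [NP [Det this] [N dog]] [RelC [Rel who] [VP [V found]]]] [RelC [Rel which] [VP [VP [V found] [NP [Det this] [N dog]]] [PP [P near] [NP [Det every] [N letter]]]]]] [VP [V admired]]]
The smallest constituent containing 'dog who found which found this dog near every letter admired' is the S spanning 'this dog who found which found this dog near every letter admired'; no single node in the tree dominates exactly the given words.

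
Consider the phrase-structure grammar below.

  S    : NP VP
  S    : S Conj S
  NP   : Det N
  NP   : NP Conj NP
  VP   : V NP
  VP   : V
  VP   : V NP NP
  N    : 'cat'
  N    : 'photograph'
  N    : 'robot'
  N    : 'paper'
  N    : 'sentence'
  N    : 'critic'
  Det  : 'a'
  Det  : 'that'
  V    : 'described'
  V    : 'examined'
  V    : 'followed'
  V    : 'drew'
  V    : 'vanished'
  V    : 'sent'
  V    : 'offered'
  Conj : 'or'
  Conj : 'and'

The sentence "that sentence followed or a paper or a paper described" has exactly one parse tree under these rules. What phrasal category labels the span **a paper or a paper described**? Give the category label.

S

[S [S [NP [Det that] [N sentence]] [VP [V followed]]] [Conj or] [S [NP [NP [Det a] [N paper]] [Conj or] [NP [Det a] [N paper]]] [VP [V described]]]]
The span 'a paper or a paper described' is the S node built by S → NP VP.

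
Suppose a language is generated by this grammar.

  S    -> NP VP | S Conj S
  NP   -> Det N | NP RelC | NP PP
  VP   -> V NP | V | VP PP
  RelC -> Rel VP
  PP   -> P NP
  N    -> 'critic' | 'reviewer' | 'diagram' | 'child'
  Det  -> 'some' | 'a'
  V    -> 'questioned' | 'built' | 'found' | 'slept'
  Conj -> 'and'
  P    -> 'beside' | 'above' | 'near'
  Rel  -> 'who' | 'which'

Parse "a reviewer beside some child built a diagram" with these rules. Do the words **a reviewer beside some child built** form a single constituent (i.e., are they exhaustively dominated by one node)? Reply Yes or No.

[S [NP [NP [Det a] [N reviewer]] [PP [P beside] [NP [Det some] [N child]]]] [VP [V built] [NP [Det a] [N diagram]]]]
The smallest constituent containing 'a reviewer beside some child built' is the S spanning 'a reviewer beside some child built a diagram'; no single node in the tree dominates exactly the given words.

No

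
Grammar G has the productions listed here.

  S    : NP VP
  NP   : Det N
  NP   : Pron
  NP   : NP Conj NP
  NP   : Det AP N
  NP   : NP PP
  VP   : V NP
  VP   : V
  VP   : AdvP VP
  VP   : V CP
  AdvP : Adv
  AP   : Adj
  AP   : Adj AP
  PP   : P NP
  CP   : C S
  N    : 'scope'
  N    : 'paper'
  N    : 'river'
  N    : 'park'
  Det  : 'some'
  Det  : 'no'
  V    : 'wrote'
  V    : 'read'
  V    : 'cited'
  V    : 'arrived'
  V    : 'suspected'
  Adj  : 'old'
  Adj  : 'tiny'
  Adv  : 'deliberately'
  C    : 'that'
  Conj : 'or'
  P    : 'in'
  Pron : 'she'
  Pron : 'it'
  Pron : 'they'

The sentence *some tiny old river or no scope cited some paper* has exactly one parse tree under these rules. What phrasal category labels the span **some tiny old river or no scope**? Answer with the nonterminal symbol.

S
  NP
    NP
      Det: some
      AP
        Adj: tiny
        AP
          Adj: old
      N: river
    Conj: or
    NP
      Det: no
      N: scope
  VP
    V: cited
    NP
      Det: some
      N: paper
The span 'some tiny old river or no scope' is the NP node built by NP → NP Conj NP.

NP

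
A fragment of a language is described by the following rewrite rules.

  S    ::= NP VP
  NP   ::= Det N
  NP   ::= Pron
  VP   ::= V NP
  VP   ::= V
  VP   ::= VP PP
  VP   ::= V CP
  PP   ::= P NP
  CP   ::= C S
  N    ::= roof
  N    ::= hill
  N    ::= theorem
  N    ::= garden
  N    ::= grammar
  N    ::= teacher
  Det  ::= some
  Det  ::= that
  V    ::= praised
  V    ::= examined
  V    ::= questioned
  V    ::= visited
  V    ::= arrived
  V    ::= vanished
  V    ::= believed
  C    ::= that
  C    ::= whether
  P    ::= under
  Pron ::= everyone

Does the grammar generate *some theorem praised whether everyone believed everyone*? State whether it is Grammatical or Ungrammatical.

[S [NP [Det some] [N theorem]] [VP [V praised] [CP [C whether] [S [NP [Pron everyone]] [VP [V believed] [NP [Pron everyone]]]]]]]
The bracketing above is licensed at every node by one of the given productions, with S at the root.

Grammatical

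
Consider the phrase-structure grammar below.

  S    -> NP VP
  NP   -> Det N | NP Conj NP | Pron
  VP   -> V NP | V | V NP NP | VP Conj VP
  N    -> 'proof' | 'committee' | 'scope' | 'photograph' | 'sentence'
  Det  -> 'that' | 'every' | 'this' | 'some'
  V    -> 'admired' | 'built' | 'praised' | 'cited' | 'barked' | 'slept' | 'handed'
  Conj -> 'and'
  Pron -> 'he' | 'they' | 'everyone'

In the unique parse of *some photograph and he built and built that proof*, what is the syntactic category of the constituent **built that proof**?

[S [NP [NP [Det some] [N photograph]] [Conj and] [NP [Pron he]]] [VP [VP [V built]] [Conj and] [VP [V built] [NP [Det that] [N proof]]]]]
The span 'built that proof' is the VP node built by VP → V NP.

VP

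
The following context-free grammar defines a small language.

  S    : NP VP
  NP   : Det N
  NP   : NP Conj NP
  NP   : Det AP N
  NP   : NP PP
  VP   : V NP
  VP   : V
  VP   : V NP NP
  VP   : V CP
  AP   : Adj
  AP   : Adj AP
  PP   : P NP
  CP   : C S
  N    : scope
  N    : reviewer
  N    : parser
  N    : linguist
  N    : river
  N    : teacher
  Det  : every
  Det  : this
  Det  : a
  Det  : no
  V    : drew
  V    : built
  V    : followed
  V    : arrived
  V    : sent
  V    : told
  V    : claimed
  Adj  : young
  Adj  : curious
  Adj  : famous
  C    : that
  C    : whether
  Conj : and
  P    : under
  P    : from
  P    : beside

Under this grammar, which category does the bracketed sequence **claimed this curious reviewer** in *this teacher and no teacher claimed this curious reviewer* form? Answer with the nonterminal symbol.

VP

[S [NP [NP [Det this] [N teacher]] [Conj and] [NP [Det no] [N teacher]]] [VP [V claimed] [NP [Det this] [AP [Adj curious]] [N reviewer]]]]
The span 'claimed this curious reviewer' is the VP node built by VP → V NP.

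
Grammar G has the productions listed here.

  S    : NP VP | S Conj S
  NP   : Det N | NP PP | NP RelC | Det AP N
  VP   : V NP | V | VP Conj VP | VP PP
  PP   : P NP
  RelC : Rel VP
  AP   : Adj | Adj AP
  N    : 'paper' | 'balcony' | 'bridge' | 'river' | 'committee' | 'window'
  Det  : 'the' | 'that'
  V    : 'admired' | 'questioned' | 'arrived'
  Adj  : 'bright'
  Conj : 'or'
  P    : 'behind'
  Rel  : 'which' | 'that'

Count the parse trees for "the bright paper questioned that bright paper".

[S [NP [Det the] [AP [Adj bright]] [N paper]] [VP [V questioned] [NP [Det that] [AP [Adj bright]] [N paper]]]]
No rule offers an alternative attachment or grouping for any span, so this is the only derivation.

1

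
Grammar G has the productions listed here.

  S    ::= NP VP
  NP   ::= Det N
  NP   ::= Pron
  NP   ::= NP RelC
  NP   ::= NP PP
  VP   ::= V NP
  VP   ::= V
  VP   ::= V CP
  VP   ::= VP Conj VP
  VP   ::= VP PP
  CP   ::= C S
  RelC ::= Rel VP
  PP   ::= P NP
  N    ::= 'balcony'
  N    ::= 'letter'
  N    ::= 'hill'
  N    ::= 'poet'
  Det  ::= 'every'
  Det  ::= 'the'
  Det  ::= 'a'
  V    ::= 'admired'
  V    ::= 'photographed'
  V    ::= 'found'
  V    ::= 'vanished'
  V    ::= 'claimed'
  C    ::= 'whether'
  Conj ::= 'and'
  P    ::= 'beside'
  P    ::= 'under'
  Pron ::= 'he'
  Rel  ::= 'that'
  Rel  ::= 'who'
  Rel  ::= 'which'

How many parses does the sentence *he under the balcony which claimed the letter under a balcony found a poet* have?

7

Two of the 7 distinct bracketings:
[S [NP [NP [NP [Pron he]] [PP [P under] [NP [Det the] [N balcony]]]] [RelC [Rel which] [VP [V claimed] [NP [NP [Det the] [N letter]] [PP [P under] [NP [Det a] [N balcony]]]]]]] [VP [V found] [NP [Det a] [N poet]]]]
[S [NP [NP [NP [Pron he]] [PP [P under] [NP [Det the] [N balcony]]]] [RelC [Rel which] [VP [VP [V claimed] [NP [Det the] [N letter]]] [PP [P under] [NP [Det a] [N balcony]]]]]] [VP [V found] [NP [Det a] [N poet]]]]
The difference turns on whether VP → VP PP is used at the relevant span, versus an alternative expansion of VP.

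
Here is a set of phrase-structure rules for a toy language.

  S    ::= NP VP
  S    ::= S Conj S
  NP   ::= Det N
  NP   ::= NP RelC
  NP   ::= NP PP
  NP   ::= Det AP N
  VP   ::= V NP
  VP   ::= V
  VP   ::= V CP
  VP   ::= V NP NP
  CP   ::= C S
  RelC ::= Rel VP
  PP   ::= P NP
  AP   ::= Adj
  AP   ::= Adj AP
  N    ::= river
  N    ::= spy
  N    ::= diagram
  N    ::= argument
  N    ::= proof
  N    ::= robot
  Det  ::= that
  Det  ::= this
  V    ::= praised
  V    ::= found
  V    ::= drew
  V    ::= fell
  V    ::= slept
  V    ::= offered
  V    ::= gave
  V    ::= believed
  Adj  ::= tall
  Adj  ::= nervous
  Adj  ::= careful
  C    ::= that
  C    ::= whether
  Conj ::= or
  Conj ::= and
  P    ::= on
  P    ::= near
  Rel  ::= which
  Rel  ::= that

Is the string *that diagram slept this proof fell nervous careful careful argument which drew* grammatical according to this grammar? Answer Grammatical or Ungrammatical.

Ungrammatical

A V word can never sit immediately before an Adj word in any string this grammar generates, so the substring 'fell nervous' rules out a derivation.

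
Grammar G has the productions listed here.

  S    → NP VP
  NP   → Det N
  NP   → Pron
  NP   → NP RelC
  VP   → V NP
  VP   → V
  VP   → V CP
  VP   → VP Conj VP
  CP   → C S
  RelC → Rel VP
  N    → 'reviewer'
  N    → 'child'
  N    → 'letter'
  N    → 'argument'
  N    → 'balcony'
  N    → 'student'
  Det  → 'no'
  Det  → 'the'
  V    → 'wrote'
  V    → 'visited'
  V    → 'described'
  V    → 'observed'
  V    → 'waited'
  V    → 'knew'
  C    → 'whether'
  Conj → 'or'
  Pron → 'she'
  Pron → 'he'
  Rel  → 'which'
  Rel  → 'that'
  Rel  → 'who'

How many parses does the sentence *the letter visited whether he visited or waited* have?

2

The two bracketings:
[S [NP [Det the] [N letter]] [VP [V visited] [CP [C whether] [S [NP [Pron he]] [VP [VP [V visited]] [Conj or] [VP [V waited]]]]]]]
[S [NP [Det the] [N letter]] [VP [VP [V visited] [CP [C whether] [S [NP [Pron he]] [VP [V visited]]]]] [Conj or] [VP [V waited]]]]
The trees differ in how a recursive rule is bracketed over the same span.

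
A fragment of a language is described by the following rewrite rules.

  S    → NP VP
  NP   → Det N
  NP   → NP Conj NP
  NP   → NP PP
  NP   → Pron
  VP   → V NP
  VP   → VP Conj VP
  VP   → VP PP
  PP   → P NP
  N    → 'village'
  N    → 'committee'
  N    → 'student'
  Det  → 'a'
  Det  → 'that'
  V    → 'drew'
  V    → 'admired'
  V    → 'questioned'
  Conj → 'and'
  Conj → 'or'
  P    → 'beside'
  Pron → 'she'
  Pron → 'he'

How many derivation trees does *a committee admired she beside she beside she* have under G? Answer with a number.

Two of the 5 distinct bracketings:
[S [NP [Det a] [N committee]] [VP [V admired] [NP [NP [Pron she]] [PP [P beside] [NP [NP [Pron she]] [PP [P beside] [NP [Pron she]]]]]]]]
[S [NP [Det a] [N committee]] [VP [V admired] [NP [NP [NP [Pron she]] [PP [P beside] [NP [Pron she]]]] [PP [P beside] [NP [Pron she]]]]]]
The trees differ in how a recursive rule is bracketed over the same span.

5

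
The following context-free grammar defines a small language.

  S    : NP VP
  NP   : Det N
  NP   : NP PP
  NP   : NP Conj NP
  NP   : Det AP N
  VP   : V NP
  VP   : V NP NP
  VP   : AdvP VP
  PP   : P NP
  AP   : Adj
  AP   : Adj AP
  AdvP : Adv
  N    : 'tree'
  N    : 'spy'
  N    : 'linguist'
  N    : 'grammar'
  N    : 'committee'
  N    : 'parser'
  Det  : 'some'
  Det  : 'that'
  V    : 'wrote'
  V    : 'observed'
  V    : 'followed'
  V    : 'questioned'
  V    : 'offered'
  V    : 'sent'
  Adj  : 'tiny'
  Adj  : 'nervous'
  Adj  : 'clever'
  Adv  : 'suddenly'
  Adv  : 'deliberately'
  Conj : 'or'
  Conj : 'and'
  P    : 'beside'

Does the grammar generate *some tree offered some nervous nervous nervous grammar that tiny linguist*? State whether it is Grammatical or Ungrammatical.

Grammatical

[S [NP [Det some] [N tree]] [VP [V offered] [NP [Det some] [AP [Adj nervous] [AP [Adj nervous] [AP [Adj nervous]]]] [N grammar]] [NP [Det that] [AP [Adj tiny]] [N linguist]]]]
Every word is introduced by a lexical rule and the phrasal rules combine the resulting categories into a single S.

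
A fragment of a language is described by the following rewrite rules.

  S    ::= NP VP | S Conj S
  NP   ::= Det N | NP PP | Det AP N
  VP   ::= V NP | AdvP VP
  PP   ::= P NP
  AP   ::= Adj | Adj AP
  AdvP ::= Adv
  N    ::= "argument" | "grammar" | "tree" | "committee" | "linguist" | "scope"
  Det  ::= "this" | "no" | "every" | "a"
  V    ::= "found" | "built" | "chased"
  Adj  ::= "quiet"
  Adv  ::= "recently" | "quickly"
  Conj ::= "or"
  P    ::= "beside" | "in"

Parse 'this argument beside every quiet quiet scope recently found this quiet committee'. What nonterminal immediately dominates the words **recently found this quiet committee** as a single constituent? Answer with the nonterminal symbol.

VP

[S [NP [NP [Det this] [N argument]] [PP [P beside] [NP [Det every] [AP [Adj quiet] [AP [Adj quiet]]] [N scope]]]] [VP [AdvP [Adv recently]] [VP [V found] [NP [Det this] [AP [Adj quiet]] [N committee]]]]]
The span 'recently found this quiet committee' is the VP node built by VP → AdvP VP.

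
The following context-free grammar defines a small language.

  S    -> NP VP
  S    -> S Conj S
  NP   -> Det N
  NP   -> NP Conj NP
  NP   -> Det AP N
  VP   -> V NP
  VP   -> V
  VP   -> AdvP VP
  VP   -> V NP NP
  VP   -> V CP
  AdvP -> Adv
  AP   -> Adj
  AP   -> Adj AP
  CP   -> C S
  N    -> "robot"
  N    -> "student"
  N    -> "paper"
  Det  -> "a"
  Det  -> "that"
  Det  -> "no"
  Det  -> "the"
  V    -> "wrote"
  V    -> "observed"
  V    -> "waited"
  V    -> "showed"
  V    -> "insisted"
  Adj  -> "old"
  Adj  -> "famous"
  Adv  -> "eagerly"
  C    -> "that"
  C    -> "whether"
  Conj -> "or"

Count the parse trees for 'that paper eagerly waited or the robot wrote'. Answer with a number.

[S [S [NP [Det that] [N paper]] [VP [AdvP [Adv eagerly]] [VP [V waited]]]] [Conj or] [S [NP [Det the] [N robot]] [VP [V wrote]]]]
No rule offers an alternative attachment or grouping for any span, so this is the only derivation.

1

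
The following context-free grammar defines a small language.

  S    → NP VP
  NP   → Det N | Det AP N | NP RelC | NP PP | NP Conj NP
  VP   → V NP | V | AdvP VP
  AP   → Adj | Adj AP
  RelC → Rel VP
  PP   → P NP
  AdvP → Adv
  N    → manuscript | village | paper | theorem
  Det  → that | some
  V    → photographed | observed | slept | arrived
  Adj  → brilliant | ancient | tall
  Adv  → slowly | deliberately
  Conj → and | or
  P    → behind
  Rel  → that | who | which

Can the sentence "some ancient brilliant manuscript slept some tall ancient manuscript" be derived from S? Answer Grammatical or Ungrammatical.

Grammatical

[S [NP [Det some] [AP [Adj ancient] [AP [Adj brilliant]]] [N manuscript]] [VP [V slept] [NP [Det some] [AP [Adj tall] [AP [Adj ancient]]] [N manuscript]]]]
Every word is introduced by a lexical rule and the phrasal rules combine the resulting categories into a single S.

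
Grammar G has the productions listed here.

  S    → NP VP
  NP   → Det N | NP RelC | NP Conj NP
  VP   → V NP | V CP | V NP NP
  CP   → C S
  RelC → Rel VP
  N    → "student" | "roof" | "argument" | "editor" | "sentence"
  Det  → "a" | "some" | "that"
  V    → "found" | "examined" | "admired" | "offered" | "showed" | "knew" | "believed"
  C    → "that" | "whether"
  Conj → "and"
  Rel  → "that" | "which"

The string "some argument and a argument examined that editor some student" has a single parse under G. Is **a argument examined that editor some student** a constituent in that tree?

No

[S [NP [NP [Det some] [N argument]] [Conj and] [NP [Det a] [N argument]]] [VP [V examined] [NP [Det that] [N editor]] [NP [Det some] [N student]]]]
The smallest constituent containing 'a argument examined that editor some student' is the S spanning 'some argument and a argument examined that editor some student'; no single node in the tree dominates exactly the given words.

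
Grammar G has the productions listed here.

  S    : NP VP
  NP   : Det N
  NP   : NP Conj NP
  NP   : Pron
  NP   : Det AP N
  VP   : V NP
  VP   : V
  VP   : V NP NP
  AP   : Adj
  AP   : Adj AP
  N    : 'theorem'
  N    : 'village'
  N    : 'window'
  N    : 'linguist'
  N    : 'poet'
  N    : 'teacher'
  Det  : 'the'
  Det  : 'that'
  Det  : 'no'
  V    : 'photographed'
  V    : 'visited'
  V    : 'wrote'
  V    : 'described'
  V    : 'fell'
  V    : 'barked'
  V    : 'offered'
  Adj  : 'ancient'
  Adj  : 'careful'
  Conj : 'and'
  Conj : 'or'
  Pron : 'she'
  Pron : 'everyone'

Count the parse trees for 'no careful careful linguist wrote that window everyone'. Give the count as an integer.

[S [NP [Det no] [AP [Adj careful] [AP [Adj careful]]] [N linguist]] [VP [V wrote] [NP [Det that] [N window]] [NP [Pron everyone]]]]
No rule offers an alternative attachment or grouping for any span, so this is the only derivation.

1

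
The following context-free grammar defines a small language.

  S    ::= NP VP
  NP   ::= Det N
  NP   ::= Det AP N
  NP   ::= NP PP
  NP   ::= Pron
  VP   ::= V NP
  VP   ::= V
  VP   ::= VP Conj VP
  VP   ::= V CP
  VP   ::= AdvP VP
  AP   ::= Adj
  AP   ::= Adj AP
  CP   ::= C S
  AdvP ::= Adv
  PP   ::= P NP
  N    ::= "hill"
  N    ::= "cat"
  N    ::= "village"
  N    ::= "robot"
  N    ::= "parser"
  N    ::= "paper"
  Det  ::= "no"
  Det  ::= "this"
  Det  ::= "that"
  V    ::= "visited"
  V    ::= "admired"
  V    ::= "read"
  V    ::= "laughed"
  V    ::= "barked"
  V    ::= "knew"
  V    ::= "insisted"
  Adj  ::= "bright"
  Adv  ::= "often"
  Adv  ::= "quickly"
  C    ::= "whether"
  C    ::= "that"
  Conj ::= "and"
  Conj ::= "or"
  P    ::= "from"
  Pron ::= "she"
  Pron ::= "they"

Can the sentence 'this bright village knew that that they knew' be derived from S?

For S → NP VP, the only prefix that parses as NP is 'this bright village', but the remainder 'knew that that they knew' is not a VP under these rules.

Ungrammatical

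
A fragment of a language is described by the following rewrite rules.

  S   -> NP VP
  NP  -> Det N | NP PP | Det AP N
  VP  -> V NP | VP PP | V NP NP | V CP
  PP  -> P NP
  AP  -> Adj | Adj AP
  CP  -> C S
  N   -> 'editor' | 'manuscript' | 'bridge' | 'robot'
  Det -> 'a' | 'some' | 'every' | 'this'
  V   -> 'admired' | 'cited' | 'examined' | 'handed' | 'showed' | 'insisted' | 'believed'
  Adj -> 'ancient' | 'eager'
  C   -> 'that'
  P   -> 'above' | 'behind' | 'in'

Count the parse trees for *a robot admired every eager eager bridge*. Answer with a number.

[S [NP [Det a] [N robot]] [VP [V admired] [NP [Det every] [AP [Adj eager] [AP [Adj eager]]] [N bridge]]]]
No rule offers an alternative attachment or grouping for any span, so this is the only derivation.

1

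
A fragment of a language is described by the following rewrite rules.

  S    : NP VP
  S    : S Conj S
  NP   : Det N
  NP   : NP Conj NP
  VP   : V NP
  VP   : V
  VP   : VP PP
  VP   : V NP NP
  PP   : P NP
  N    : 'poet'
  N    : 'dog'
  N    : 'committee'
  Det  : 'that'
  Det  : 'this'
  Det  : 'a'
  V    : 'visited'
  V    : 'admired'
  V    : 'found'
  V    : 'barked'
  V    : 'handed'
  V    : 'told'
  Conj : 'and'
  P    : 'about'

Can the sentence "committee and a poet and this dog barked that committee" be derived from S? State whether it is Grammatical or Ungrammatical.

For S → NP VP, no prefix of the string parses as an NP. The alternative S rule S → S Conj S likewise has no satisfying split.

Ungrammatical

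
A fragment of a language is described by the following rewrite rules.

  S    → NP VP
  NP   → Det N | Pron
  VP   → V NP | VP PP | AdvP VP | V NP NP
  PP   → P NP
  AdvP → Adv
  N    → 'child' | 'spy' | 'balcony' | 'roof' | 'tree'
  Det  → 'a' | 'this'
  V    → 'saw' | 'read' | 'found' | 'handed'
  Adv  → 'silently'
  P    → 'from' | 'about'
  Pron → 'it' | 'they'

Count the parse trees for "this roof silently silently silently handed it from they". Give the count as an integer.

Two of the 4 distinct bracketings:
[S [NP [Det this] [N roof]] [VP [VP [AdvP [Adv silently]] [VP [AdvP [Adv silently]] [VP [AdvP [Adv silently]] [VP [V handed] [NP [Pron it]]]]]] [PP [P from] [NP [Pron they]]]]]
[S [NP [Det this] [N roof]] [VP [AdvP [Adv silently]] [VP [VP [AdvP [Adv silently]] [VP [AdvP [Adv silently]] [VP [V handed] [NP [Pron it]]]]] [PP [P from] [NP [Pron they]]]]]]
The trees differ in how a recursive rule is bracketed over the same span.

4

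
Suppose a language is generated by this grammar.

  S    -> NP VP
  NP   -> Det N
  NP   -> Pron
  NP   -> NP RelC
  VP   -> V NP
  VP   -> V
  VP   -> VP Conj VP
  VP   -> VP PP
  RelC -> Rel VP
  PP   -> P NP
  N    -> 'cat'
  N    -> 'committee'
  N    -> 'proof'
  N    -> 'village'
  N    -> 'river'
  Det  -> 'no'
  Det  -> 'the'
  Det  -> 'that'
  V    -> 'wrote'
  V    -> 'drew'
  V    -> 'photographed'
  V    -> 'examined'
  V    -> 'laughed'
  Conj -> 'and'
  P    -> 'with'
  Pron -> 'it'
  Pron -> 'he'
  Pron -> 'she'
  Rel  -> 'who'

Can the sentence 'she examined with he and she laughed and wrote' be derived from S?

Ungrammatical

A Conj word can never sit immediately before a Pron word in any string this grammar generates, so the substring 'and she' rules out a derivation.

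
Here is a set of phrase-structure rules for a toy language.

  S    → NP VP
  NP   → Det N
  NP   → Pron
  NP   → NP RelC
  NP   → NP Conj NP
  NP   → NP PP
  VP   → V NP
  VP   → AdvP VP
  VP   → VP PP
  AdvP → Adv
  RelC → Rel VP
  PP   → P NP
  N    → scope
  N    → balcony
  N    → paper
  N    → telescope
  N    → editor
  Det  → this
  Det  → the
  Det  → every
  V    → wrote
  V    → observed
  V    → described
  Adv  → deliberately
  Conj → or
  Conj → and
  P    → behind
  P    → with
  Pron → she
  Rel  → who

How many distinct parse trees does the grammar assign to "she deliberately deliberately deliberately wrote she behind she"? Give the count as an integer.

5

Two of the 5 distinct bracketings:
[S [NP [Pron she]] [VP [AdvP [Adv deliberately]] [VP [AdvP [Adv deliberately]] [VP [AdvP [Adv deliberately]] [VP [V wrote] [NP [NP [Pron she]] [PP [P behind] [NP [Pron she]]]]]]]]]
[S [NP [Pron she]] [VP [AdvP [Adv deliberately]] [VP [AdvP [Adv deliberately]] [VP [AdvP [Adv deliberately]] [VP [VP [V wrote] [NP [Pron she]]] [PP [P behind] [NP [Pron she]]]]]]]]
The difference turns on whether NP → NP PP is used at the relevant span, versus an alternative expansion of NP.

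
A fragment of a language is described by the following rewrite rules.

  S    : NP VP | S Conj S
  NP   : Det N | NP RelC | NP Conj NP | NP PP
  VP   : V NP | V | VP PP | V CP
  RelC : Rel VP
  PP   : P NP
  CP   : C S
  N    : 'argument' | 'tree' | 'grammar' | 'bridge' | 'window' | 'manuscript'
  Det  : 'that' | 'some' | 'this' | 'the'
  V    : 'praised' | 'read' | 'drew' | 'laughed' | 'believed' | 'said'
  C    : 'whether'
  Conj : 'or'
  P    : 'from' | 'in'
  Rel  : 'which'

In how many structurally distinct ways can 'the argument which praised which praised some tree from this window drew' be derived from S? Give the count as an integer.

Two of the 3 distinct bracketings:
[S [NP [NP [NP [Det the] [N argument]] [RelC [Rel which] [VP [V praised]]]] [RelC [Rel which] [VP [V praised] [NP [NP [Det some] [N tree]] [PP [P from] [NP [Det this] [N window]]]]]]] [VP [V drew]]]
[S [NP [NP [NP [Det the] [N argument]] [RelC [Rel which] [VP [V praised]]]] [RelC [Rel which] [VP [VP [V praised] [NP [Det some] [N tree]]] [PP [P from] [NP [Det this] [N window]]]]]] [VP [V drew]]]
The difference turns on whether NP → NP PP is used at the relevant span, versus an alternative expansion of NP.

3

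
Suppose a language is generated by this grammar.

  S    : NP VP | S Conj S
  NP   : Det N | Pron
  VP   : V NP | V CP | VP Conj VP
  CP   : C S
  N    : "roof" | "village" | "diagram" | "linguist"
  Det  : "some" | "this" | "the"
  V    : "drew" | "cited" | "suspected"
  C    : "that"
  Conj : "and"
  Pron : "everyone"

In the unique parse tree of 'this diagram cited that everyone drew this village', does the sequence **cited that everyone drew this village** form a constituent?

Yes

[S [NP [Det this] [N diagram]] [VP [V cited] [CP [C that] [S [NP [Pron everyone]] [VP [V drew] [NP [Det this] [N village]]]]]]]
The words 'cited that everyone drew this village' are exhaustively dominated by a single VP node (built by VP → V CP), so they form a constituent.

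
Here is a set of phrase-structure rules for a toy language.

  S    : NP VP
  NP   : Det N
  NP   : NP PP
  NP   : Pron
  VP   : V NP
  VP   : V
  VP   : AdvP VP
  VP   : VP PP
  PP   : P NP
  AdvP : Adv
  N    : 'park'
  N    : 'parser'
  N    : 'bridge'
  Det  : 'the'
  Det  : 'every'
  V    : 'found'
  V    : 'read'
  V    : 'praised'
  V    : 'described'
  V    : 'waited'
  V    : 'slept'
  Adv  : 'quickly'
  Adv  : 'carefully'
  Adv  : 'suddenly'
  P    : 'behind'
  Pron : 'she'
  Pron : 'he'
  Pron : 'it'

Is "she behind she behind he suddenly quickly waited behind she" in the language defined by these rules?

Grammatical

[S [NP [NP [Pron she]] [PP [P behind] [NP [NP [Pron she]] [PP [P behind] [NP [Pron he]]]]]] [VP [AdvP [Adv suddenly]] [VP [AdvP [Adv quickly]] [VP [VP [V waited]] [PP [P behind] [NP [Pron she]]]]]]]
The bracketing above is licensed at every node by one of the given productions, with S at the root.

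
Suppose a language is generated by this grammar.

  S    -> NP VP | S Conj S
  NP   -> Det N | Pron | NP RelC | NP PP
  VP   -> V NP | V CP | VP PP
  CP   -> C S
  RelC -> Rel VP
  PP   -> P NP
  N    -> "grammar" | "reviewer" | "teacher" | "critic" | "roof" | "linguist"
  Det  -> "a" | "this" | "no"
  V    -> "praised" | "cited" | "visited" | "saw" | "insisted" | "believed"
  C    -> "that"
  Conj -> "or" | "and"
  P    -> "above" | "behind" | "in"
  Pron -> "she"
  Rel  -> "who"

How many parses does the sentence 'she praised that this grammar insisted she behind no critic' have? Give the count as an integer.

3

Two of the 3 distinct bracketings:
[S [NP [Pron she]] [VP [V praised] [CP [C that] [S [NP [Det this] [N grammar]] [VP [V insisted] [NP [NP [Pron she]] [PP [P behind] [NP [Det no] [N critic]]]]]]]]]
[S [NP [Pron she]] [VP [V praised] [CP [C that] [S [NP [Det this] [N grammar]] [VP [VP [V insisted] [NP [Pron she]]] [PP [P behind] [NP [Det no] [N critic]]]]]]]]
The difference turns on whether NP → NP PP is used at the relevant span, versus an alternative expansion of NP.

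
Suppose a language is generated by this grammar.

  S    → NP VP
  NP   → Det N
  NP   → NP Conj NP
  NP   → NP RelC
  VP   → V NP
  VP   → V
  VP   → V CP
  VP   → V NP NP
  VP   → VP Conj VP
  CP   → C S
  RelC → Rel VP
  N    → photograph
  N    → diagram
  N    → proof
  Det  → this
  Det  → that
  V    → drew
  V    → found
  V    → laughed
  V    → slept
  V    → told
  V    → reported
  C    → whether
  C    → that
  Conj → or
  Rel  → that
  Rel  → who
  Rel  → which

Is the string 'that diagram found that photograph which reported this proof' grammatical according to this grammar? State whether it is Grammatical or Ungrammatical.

Grammatical

S
  NP
    Det: that
    N: diagram
  VP
    V: found
    NP
      NP
        Det: that
        N: photograph
      RelC
        Rel: which
        VP
          V: reported
          NP
            Det: this
            N: proof
Each bracket corresponds to one application of a listed rule, so the string is derivable from S.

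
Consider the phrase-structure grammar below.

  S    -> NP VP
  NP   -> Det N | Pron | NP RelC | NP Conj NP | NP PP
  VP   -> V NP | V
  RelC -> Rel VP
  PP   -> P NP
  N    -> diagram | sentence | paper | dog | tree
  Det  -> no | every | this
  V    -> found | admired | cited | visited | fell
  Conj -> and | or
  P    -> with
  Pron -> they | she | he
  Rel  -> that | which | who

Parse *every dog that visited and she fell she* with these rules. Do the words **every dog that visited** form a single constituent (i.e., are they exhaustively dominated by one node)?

[S [NP [NP [NP [Det every] [N dog]] [RelC [Rel that] [VP [V visited]]]] [Conj and] [NP [Pron she]]] [VP [V fell] [NP [Pron she]]]]
The words 'every dog that visited' are exhaustively dominated by a single NP node (built by NP → NP RelC), so they form a constituent.

Yes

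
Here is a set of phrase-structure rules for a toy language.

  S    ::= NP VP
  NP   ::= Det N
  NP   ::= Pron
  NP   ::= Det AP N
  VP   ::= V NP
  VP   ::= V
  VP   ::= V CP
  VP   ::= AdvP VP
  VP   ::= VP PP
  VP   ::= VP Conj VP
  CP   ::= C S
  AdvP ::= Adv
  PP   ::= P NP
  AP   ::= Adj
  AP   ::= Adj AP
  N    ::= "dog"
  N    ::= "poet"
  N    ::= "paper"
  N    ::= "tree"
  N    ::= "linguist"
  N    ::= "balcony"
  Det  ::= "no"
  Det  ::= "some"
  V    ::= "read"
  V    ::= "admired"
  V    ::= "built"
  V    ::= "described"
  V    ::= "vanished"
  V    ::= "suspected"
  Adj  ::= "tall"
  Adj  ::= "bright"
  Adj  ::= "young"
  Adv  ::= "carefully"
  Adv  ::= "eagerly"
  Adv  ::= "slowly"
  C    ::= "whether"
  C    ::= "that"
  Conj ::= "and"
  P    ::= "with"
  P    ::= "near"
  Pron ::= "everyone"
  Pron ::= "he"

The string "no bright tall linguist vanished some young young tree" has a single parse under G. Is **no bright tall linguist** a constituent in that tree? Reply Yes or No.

[S [NP [Det no] [AP [Adj bright] [AP [Adj tall]]] [N linguist]] [VP [V vanished] [NP [Det some] [AP [Adj young] [AP [Adj young]]] [N tree]]]]
The words 'no bright tall linguist' are exhaustively dominated by a single NP node (built by NP → Det AP N), so they form a constituent.

Yes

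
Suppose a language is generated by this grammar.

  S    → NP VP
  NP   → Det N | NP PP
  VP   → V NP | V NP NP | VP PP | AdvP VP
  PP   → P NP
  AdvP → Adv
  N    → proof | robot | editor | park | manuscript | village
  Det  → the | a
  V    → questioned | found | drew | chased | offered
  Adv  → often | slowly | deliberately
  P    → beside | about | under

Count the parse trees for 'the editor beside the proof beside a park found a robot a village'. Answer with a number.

2

The two bracketings:
[S [NP [NP [Det the] [N editor]] [PP [P beside] [NP [NP [Det the] [N proof]] [PP [P beside] [NP [Det a] [N park]]]]]] [VP [V found] [NP [Det a] [N robot]] [NP [Det a] [N village]]]]
[S [NP [NP [NP [Det the] [N editor]] [PP [P beside] [NP [Det the] [N proof]]]] [PP [P beside] [NP [Det a] [N park]]]] [VP [V found] [NP [Det a] [N robot]] [NP [Det a] [N village]]]]
The trees differ in how a recursive rule is bracketed over the same span.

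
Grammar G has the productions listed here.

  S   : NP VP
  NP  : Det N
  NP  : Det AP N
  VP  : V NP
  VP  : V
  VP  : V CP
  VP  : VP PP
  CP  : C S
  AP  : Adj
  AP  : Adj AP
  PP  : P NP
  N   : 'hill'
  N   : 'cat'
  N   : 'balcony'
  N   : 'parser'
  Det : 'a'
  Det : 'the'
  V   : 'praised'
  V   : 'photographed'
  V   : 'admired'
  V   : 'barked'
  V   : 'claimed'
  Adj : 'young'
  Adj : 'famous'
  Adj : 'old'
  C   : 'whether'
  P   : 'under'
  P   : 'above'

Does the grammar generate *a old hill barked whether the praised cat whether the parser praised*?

A Det word can never sit immediately before a V word in any string this grammar generates, so the substring 'the praised' rules out a derivation.

Ungrammatical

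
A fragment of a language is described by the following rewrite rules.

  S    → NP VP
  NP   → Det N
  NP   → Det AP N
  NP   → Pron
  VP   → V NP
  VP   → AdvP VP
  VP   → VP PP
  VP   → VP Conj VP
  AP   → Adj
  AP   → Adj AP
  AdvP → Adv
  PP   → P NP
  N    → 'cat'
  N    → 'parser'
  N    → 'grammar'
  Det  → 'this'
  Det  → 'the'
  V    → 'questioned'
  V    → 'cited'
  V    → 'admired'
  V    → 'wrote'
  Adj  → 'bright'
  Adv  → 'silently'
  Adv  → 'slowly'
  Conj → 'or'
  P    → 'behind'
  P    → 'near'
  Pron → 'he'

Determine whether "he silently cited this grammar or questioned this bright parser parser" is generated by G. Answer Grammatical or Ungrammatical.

Ungrammatical

An N word can never sit immediately before an N word in any string this grammar generates, so the substring 'parser parser' rules out a derivation.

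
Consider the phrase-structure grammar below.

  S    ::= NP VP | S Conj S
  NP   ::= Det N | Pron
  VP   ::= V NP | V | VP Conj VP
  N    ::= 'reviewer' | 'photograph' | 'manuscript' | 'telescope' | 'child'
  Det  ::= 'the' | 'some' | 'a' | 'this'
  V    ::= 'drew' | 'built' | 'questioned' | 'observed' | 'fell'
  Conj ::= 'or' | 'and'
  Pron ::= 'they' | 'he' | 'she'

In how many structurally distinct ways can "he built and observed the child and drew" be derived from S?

2

The two bracketings:
[S [NP [Pron he]] [VP [VP [V built]] [Conj and] [VP [VP [V observed] [NP [Det the] [N child]]] [Conj and] [VP [V drew]]]]]
[S [NP [Pron he]] [VP [VP [VP [V built]] [Conj and] [VP [V observed] [NP [Det the] [N child]]]] [Conj and] [VP [V drew]]]]
The trees differ in how a recursive rule is bracketed over the same span.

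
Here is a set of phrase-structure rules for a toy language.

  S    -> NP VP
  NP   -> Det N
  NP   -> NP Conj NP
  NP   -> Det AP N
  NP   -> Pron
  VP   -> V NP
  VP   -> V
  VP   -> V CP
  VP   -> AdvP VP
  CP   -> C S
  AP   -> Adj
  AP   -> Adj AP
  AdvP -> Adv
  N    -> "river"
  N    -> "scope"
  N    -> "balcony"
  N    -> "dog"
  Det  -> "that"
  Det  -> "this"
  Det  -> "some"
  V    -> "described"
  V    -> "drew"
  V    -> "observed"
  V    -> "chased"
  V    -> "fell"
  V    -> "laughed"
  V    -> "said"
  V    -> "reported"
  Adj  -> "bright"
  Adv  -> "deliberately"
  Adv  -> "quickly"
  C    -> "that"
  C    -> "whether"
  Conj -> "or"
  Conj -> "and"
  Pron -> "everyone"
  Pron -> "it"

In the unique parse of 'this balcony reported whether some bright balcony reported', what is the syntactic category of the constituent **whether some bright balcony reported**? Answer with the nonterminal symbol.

[S [NP [Det this] [N balcony]] [VP [V reported] [CP [C whether] [S [NP [Det some] [AP [Adj bright]] [N balcony]] [VP [V reported]]]]]]
The span 'whether some bright balcony reported' is the CP node built by CP → C S.

CP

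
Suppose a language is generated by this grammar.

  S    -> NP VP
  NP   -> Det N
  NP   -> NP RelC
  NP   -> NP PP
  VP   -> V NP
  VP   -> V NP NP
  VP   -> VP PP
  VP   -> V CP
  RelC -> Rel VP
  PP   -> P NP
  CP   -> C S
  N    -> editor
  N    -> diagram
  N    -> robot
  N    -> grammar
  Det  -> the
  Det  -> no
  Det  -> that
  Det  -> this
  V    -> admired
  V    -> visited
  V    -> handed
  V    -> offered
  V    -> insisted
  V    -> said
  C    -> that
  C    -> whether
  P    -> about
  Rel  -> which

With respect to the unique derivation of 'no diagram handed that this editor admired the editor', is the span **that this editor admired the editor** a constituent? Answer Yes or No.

[S [NP [Det no] [N diagram]] [VP [V handed] [CP [C that] [S [NP [Det this] [N editor]] [VP [V admired] [NP [Det the] [N editor]]]]]]]
The words 'that this editor admired the editor' are exhaustively dominated by a single CP node (built by CP → C S), so they form a constituent.

Yes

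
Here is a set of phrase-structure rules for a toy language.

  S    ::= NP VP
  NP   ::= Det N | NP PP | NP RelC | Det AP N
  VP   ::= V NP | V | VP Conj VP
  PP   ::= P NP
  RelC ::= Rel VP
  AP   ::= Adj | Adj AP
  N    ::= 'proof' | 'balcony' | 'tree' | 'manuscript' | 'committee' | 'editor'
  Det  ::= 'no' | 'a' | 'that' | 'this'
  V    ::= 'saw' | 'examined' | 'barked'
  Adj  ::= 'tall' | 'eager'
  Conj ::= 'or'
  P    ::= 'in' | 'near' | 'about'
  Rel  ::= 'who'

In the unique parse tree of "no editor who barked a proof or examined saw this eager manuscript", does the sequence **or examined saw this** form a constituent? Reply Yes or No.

[S [NP [NP [Det no] [N editor]] [RelC [Rel who] [VP [VP [V barked] [NP [Det a] [N proof]]] [Conj or] [VP [V examined]]]]] [VP [V saw] [NP [Det this] [AP [Adj eager]] [N manuscript]]]]
The smallest constituent containing 'or examined saw this' is the S spanning 'no editor who barked a proof or examined saw this eager manuscript'; no single node in the tree dominates exactly the given words.

No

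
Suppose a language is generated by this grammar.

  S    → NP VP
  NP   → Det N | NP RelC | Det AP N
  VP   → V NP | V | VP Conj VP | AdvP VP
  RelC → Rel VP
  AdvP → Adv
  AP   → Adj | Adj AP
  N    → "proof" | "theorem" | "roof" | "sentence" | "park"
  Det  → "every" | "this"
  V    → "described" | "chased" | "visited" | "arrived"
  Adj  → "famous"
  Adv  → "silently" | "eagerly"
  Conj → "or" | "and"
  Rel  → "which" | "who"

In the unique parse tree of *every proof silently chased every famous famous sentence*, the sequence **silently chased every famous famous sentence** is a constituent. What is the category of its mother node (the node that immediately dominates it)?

S

S
  NP
    Det: every
    N: proof
  VP
    AdvP
      Adv: silently
    VP
      V: chased
      NP
        Det: every
        AP
          Adj: famous
          AP
            Adj: famous
        N: sentence
The span 'silently chased every famous famous sentence' is the VP node built by VP → AdvP VP.
Its mother is the S built by S → NP VP.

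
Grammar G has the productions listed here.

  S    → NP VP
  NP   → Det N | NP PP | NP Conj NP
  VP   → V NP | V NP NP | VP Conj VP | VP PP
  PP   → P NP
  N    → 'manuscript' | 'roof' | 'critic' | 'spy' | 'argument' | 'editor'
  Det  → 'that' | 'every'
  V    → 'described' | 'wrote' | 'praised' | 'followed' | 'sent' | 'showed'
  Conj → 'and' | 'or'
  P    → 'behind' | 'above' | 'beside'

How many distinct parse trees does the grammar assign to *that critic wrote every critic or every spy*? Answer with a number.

1

[S [NP [Det that] [N critic]] [VP [V wrote] [NP [NP [Det every] [N critic]] [Conj or] [NP [Det every] [N spy]]]]]
No rule offers an alternative attachment or grouping for any span, so this is the only derivation.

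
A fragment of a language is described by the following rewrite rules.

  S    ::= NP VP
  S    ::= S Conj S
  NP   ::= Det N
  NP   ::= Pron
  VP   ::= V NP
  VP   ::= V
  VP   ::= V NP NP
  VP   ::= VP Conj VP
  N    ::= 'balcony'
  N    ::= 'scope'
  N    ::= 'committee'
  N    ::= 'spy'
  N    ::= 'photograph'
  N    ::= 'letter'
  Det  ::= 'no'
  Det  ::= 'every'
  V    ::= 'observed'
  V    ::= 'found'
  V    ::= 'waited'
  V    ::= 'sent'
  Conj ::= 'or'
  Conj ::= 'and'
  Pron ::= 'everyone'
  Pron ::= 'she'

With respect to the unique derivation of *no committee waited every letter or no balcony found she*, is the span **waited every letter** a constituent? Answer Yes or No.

Yes

[S [S [NP [Det no] [N committee]] [VP [V waited] [NP [Det every] [N letter]]]] [Conj or] [S [NP [Det no] [N balcony]] [VP [V found] [NP [Pron she]]]]]
The words 'waited every letter' are exhaustively dominated by a single VP node (built by VP → V NP), so they form a constituent.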